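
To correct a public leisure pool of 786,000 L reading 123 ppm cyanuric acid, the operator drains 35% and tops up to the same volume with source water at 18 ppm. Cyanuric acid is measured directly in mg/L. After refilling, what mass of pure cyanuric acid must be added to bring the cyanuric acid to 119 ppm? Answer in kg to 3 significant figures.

25.7 kg

After draining 35% and refilling: 123 × 0.65 + 18 × 0.35 = 86.25 ppm.
Deficit to target: 119 − 86.25 = 32.75 mg/L.
Mass: 32.75 mg/L × 786,000 L = 25,740 g cyanuric acid.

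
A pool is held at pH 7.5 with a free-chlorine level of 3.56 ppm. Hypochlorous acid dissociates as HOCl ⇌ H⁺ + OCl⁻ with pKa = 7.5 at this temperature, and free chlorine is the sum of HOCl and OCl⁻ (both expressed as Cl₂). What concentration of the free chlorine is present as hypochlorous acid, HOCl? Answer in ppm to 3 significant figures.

[OCl⁻]/[HOCl] = 10^(pH − pKa) = 10^(7.5 − 7.5) = 10^0.00 = 1.
Fraction as HOCl = 1 / (1 + 1) = 0.5.
HOCl = 0.5 × 3.56 ppm = 1.78 ppm.

1.78 ppm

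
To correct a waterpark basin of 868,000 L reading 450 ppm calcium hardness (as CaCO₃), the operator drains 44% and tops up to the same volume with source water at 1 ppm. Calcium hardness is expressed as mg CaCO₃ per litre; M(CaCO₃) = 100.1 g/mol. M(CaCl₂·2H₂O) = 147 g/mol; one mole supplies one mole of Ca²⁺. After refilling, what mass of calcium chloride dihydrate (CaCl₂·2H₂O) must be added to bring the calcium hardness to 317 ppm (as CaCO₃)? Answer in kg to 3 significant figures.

After draining 44% and refilling: 450 × 0.56 + 1 × 0.44 = 252.44 ppm.
Deficit to target: 317 − 252.44 = 64.56 mg/L.
As CaCO₃: 64.56 mg/L × 868,000 L = 56,040 g; ÷ 100.1 = 559.8 mol Ca²⁺.
Mass: 559.8 × 147 = 82,290 g.

82.3 kg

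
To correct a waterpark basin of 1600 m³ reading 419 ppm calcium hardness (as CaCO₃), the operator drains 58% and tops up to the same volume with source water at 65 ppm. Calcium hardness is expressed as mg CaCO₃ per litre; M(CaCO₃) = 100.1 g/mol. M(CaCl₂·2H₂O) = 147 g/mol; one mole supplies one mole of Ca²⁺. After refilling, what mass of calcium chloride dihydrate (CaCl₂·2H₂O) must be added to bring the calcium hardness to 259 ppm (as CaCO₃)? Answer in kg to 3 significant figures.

106 kg

Volume: 1600 m³ = 1,600,000 L.
After draining 58% and refilling: 419 × 0.42 + 65 × 0.58 = 213.68 ppm.
Deficit to target: 259 − 213.68 = 45.32 mg/L.
As CaCO₃: 45.32 mg/L × 1,600,000 L = 72,510 g; ÷ 100.1 = 724.4 mol Ca²⁺.
Mass: 724.4 × 147 = 106,500 g.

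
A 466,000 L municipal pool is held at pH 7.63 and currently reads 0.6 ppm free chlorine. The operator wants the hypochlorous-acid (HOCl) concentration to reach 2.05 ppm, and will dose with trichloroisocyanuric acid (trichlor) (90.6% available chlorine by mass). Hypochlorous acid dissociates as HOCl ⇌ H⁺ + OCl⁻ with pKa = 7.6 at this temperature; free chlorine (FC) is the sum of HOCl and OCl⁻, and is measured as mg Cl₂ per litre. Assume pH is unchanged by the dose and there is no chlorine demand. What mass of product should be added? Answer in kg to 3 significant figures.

1.88 kg

[OCl⁻]/[HOCl] = 10^(pH − pKa) = 10^(7.63 − 7.6) = 1.072; fraction as HOCl = 1/(1 + 1.072) = 0.4827.
Free chlorine required for 2.05 ppm HOCl: 2.05 / 0.4827 = 4.247 ppm.
FC to add: 4.247 − 0.6 = 3.647 mg/L as Cl₂.
Cl₂ equivalent: 3.647 mg/L × 466,000 L = 1699 g.
Product at 90.6% available Cl: 1699 / 0.906 = 1876 g.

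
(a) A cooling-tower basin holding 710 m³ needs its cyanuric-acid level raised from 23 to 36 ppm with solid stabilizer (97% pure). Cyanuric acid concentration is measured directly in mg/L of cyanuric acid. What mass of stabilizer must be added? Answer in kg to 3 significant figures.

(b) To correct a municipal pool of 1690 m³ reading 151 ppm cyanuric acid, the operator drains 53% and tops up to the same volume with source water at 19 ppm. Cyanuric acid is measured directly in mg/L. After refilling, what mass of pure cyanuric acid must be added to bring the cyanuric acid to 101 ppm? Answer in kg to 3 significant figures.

(a) 9.52 kg; (b) 33.7 kg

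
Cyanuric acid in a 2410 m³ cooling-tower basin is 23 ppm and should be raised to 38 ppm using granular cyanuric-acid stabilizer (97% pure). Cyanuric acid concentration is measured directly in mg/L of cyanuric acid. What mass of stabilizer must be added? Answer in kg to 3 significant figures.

37.3 kg

Volume: 2410 m³ = 2,410,000 L.
CYA to add: (38 − 23) = 15 mg/L × 2,410,000 L = 36,150 g cyanuric acid.
At 97% purity: 36,150 / 0.97 = 37,270 g product.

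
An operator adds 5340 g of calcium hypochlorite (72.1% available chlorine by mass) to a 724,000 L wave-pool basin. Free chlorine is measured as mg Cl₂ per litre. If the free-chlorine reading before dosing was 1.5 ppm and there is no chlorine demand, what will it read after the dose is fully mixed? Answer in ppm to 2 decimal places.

6.82 ppm

Available chlorine delivered: 5340 g × 0.721 = 3850 g as Cl₂.
Concentration rise: 3850 g / 724,000 L = 5.318 mg/L = 5.32 ppm.
Final FC: 1.5 + 5.32 = 6.82 ppm.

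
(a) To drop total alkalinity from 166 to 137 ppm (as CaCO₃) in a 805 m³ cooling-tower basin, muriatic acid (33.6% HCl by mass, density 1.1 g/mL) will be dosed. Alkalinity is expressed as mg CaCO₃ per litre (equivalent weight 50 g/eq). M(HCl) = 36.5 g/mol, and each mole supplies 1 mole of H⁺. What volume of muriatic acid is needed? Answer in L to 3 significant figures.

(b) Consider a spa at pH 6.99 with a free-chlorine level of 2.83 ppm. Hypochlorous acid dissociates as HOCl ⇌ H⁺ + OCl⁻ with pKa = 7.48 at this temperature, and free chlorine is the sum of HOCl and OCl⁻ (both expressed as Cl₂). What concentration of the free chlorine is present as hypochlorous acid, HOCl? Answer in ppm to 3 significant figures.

(a) Volume: 805 m³ = 805,000 L.
(a) Alkalinity to neutralize: (166 − 137) = 29 mg/L as CaCO₃ × 805,000 L = 23,340 g as CaCO₃.
(a) Equivalents of H⁺ required: 23,340 ÷ 50 g/eq = 466.9 eq = 466.9 mol HCl.
(a) Mass of HCl: 466.9 × 36.5 = 17,040 g.
(a) Mass of 33.6% solution: 17,040 / 0.336 = 50,720 g.
(a) Volume: 50,720 g ÷ 1.1 g/mL = 46,110 mL.

(b) [OCl⁻]/[HOCl] = 10^(pH − pKa) = 10^(6.99 − 7.48) = 10^-0.49 = 0.3236.
(b) Fraction as HOCl = 1 / (1 + 0.3236) = 0.7555.
(b) HOCl = 0.7555 × 2.83 ppm = 2.138 ppm.

(a) 46.1 L; (b) 2.14 ppm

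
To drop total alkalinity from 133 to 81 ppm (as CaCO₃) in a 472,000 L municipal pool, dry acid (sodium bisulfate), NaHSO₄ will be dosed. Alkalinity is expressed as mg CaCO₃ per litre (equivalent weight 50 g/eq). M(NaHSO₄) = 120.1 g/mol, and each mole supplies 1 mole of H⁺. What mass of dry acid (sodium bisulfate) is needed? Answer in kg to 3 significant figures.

59.0 kg

Alkalinity to neutralize: (133 − 81) = 52 mg/L as CaCO₃ × 472,000 L = 24,540 g as CaCO₃.
Equivalents of H⁺ required: 24,540 ÷ 50 g/eq = 490.9 eq = 490.9 mol NaHSO₄.
Mass of NaHSO₄: 490.9 × 120.1 = 58,950 g.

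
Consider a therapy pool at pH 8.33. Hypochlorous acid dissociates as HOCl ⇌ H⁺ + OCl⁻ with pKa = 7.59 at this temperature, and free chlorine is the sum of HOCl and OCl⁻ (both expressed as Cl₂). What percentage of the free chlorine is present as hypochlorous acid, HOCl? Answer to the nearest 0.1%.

15.4%

[OCl⁻]/[HOCl] = 10^(pH − pKa) = 10^(8.33 − 7.59) = 10^0.74 = 5.495.
Fraction as HOCl = 1 / (1 + 5.495) = 0.154.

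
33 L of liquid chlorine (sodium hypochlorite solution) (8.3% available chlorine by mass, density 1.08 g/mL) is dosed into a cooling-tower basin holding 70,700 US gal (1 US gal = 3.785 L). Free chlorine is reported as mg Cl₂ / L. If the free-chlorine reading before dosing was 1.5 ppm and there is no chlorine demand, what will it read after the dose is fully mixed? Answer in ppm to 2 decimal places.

Volume: 70,700 US gal × 3.785 L/gal = 267,600 L.
Mass of solution: 33 L × 1000 mL/L × 1.08 g/mL = 35,640 g.
Available chlorine delivered: 35,640 g × 0.083 = 2958 g as Cl₂.
Concentration rise: 2958 g / 267,600 L = 11.05 mg/L = 11.05 ppm.
Final FC: 1.5 + 11.05 = 12.55 ppm.

12.55 ppm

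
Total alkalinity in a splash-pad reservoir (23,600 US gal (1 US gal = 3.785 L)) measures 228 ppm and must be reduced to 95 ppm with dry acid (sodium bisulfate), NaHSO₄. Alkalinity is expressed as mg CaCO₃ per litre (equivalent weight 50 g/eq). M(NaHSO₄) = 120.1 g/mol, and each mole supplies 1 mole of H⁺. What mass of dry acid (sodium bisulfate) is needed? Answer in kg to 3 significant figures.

28.5 kg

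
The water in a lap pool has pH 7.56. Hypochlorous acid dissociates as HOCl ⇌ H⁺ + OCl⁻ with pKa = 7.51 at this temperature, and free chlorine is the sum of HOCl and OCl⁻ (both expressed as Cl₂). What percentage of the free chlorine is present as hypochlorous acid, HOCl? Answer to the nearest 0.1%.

[OCl⁻]/[HOCl] = 10^(pH − pKa) = 10^(7.56 − 7.51) = 10^0.05 = 1.122.
Fraction as HOCl = 1 / (1 + 1.122) = 0.4712.

47.1%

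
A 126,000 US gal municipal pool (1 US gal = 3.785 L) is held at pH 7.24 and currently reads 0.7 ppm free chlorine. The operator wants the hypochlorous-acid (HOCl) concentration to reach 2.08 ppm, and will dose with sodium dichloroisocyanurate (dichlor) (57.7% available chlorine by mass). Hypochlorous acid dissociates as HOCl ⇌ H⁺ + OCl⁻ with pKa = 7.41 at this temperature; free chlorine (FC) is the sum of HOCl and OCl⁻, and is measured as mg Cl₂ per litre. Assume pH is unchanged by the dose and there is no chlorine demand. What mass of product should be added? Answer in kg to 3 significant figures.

Volume: 126,000 US gal × 3.785 L/gal = 476,910 L.
[OCl⁻]/[HOCl] = 10^(pH − pKa) = 10^(7.24 − 7.41) = 0.6761; fraction as HOCl = 1/(1 + 0.6761) = 0.5966.
Free chlorine required for 2.08 ppm HOCl: 2.08 / 0.5966 = 3.486 ppm.
FC to add: 3.486 − 0.7 = 2.786 mg/L as Cl₂.
Cl₂ equivalent: 2.786 mg/L × 476,910 L = 1329 g.
Product at 57.7% available Cl: 1329 / 0.577 = 2303 g.

2.30 kg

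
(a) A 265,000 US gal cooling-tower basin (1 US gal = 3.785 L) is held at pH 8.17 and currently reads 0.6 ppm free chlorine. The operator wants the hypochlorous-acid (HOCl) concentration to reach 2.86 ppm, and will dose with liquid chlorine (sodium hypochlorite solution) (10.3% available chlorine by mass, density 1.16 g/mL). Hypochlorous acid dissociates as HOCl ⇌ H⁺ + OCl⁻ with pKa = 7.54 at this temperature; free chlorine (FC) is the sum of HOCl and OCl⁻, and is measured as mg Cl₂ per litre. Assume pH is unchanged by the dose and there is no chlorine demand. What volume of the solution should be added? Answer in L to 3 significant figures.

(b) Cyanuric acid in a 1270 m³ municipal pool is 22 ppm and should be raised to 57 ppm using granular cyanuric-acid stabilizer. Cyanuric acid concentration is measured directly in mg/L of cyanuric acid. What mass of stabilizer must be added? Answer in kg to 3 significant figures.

(a) 121 L; (b) 44.5 kg

(a) Volume: 265,000 US gal × 3.785 L/gal = 1,003,025 L.
(a) [OCl⁻]/[HOCl] = 10^(pH − pKa) = 10^(8.17 − 7.54) = 4.266; fraction as HOCl = 1/(1 + 4.266) = 0.1899.
(a) Free chlorine required for 2.86 ppm HOCl: 2.86 / 0.1899 = 15.06 ppm.
(a) FC to add: 15.06 − 0.6 = 14.46 mg/L as Cl₂.
(a) Cl₂ equivalent: 14.46 mg/L × 1,003,025 L = 14,500 g.
(a) Product at 10.3% available Cl: 14,500 / 0.103 = 140,800 g.
(a) Volume: 140,800 g ÷ 1.16 g/mL = 121,400 mL.

(b) Volume: 1270 m³ = 1,270,000 L.
(b) CYA to add: (57 − 22) = 35 mg/L × 1,270,000 L = 44,450 g cyanuric acid.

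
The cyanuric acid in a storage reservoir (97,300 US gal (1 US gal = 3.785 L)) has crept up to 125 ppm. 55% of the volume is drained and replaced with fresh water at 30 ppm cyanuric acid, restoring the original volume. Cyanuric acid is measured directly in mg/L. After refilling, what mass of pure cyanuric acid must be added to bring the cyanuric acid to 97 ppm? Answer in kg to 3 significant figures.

Volume: 97,300 US gal × 3.785 L/gal = 368,280 L.
After draining 55% and refilling: 125 × 0.45 + 30 × 0.55 = 72.75 ppm.
Deficit to target: 97 − 72.75 = 24.25 mg/L.
Mass: 24.25 mg/L × 368,280 L = 8931 g cyanuric acid.

8.93 kg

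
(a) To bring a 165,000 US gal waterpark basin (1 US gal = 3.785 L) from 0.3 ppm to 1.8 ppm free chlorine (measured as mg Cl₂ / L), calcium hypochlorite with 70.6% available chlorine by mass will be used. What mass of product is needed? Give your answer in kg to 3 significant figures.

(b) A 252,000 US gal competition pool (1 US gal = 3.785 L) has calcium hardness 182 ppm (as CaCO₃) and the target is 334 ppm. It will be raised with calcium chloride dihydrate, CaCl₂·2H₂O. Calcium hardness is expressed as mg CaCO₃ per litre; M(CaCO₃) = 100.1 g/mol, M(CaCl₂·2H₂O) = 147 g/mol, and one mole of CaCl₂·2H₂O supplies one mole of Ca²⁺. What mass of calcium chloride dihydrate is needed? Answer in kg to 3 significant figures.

(a) Volume: 165,000 US gal × 3.785 L/gal = 624,525 L.
(a) Chlorine deficit: 1.8 − 0.3 = 1.5 ppm = 1.5 mg/L as Cl₂.
(a) Cl₂ equivalent needed: 1.5 mg/L × 624,525 L = 936,800 mg = 936.8 g.
(a) Product at 70.6% available chlorine: 936.8 / 0.706 = 1327 g.

(b) Volume: 252,000 US gal × 3.785 L/gal = 953,820 L.
(b) Hardness to add: (334 − 182) = 152 mg/L as CaCO₃ × 953,820 L = 145,000 g as CaCO₃.
(b) Moles of Ca²⁺ (1 mol Ca²⁺ ≡ 1 mol CaCO₃): 145,000 / 100.1 g/mol = 1448 mol.
(b) Mass of CaCl₂·2H₂O: 1448 × 147 = 212,900 g.

(a) 1.33 kg; (b) 213 kg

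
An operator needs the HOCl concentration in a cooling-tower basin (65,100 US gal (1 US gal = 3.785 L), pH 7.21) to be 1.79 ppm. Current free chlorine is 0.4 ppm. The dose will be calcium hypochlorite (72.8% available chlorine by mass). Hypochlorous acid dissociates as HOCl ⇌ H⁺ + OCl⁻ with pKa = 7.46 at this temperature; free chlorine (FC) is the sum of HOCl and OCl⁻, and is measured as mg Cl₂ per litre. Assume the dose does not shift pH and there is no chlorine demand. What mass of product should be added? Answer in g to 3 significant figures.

811 g

Volume: 65,100 US gal × 3.785 L/gal = 246,404 L.
[OCl⁻]/[HOCl] = 10^(pH − pKa) = 10^(7.21 − 7.46) = 0.5623; fraction as HOCl = 1/(1 + 0.5623) = 0.6401.
Free chlorine required for 1.79 ppm HOCl: 1.79 / 0.6401 = 2.797 ppm.
FC to add: 2.797 − 0.4 = 2.397 mg/L as Cl₂.
Cl₂ equivalent: 2.397 mg/L × 246,404 L = 590.5 g.
Product at 72.8% available Cl: 590.5 / 0.728 = 811.2 g.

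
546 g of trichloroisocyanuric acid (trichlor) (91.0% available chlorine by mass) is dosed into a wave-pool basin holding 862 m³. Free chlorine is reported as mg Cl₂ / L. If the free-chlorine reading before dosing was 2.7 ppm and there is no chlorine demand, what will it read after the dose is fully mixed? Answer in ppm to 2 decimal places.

3.28 ppm

Volume: 862 m³ = 862,000 L.
Available chlorine delivered: 546 g × 0.91 = 496.9 g as Cl₂.
Concentration rise: 496.9 g / 862,000 L = 0.5764 mg/L = 0.58 ppm.
Final FC: 2.7 + 0.58 = 3.28 ppm.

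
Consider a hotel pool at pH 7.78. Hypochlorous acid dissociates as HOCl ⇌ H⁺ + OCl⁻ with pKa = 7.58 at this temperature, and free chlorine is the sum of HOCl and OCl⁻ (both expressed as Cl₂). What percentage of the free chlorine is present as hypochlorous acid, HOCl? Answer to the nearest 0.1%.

[OCl⁻]/[HOCl] = 10^(pH − pKa) = 10^(7.78 − 7.58) = 10^0.20 = 1.585.
Fraction as HOCl = 1 / (1 + 1.585) = 0.3869.

38.7%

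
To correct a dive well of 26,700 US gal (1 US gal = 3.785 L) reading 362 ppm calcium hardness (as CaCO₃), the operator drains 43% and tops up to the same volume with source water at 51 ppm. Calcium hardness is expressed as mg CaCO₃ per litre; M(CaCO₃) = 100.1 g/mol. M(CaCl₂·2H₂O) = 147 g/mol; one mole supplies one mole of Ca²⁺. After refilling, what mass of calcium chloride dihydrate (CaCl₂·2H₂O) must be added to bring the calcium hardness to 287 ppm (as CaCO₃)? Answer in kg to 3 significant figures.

8.72 kg

Volume: 26,700 US gal × 3.785 L/gal = 101,060 L.
After draining 43% and refilling: 362 × 0.57 + 51 × 0.43 = 228.27 ppm.
Deficit to target: 287 − 228.27 = 58.73 mg/L.
As CaCO₃: 58.73 mg/L × 101,060 L = 5935 g; ÷ 100.1 = 59.29 mol Ca²⁺.
Mass: 59.29 × 147 = 8716 g.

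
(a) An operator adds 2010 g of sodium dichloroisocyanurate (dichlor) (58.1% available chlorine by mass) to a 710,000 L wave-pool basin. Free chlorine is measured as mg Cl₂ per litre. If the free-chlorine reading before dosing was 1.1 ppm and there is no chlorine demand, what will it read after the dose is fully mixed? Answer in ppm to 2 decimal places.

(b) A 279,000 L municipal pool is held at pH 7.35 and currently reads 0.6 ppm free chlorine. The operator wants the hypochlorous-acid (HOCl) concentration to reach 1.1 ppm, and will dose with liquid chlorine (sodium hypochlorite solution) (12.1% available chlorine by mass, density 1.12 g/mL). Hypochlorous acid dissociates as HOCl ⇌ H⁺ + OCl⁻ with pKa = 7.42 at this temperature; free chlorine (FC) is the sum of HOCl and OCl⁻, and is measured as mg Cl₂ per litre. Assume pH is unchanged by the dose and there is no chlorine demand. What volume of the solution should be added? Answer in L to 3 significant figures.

(a) Available chlorine delivered: 2010 g × 0.581 = 1168 g as Cl₂.
(a) Concentration rise: 1168 g / 710,000 L = 1.645 mg/L = 1.64 ppm.
(a) Final FC: 1.1 + 1.64 = 2.74 ppm.

(b) [OCl⁻]/[HOCl] = 10^(pH − pKa) = 10^(7.35 − 7.42) = 0.8511; fraction as HOCl = 1/(1 + 0.8511) = 0.5402.
(b) Free chlorine required for 1.1 ppm HOCl: 1.1 / 0.5402 = 2.036 ppm.
(b) FC to add: 2.036 − 0.6 = 1.436 mg/L as Cl₂.
(b) Cl₂ equivalent: 1.436 mg/L × 279,000 L = 400.7 g.
(b) Product at 12.1% available Cl: 400.7 / 0.121 = 3312 g.
(b) Volume: 3312 g ÷ 1.12 g/mL = 2957 mL.

(a) 2.74 ppm; (b) 2.96 L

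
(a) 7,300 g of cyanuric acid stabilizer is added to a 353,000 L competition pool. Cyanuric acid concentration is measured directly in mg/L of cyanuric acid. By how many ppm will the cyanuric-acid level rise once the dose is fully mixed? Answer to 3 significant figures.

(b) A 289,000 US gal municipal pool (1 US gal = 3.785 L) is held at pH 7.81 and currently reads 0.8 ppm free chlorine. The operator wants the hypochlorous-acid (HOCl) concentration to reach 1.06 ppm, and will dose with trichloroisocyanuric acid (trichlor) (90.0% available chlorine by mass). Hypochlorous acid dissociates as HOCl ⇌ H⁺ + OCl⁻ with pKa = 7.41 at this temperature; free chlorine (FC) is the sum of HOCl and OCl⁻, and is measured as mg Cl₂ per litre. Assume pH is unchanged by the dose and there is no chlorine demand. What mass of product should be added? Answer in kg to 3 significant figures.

(a) Rise: 7,300 g / 353,000 L × 1000 = 20.68 mg/L.

(b) Volume: 289,000 US gal × 3.785 L/gal = 1,093,865 L.
(b) [OCl⁻]/[HOCl] = 10^(pH − pKa) = 10^(7.81 − 7.41) = 2.512; fraction as HOCl = 1/(1 + 2.512) = 0.2847.
(b) Free chlorine required for 1.06 ppm HOCl: 1.06 / 0.2847 = 3.723 ppm.
(b) FC to add: 3.723 − 0.8 = 2.923 mg/L as Cl₂.
(b) Cl₂ equivalent: 2.923 mg/L × 1,093,865 L = 3197 g.
(b) Product at 90.0% available Cl: 3197 / 0.9 = 3552 g.

(a) 20.7 ppm; (b) 3.55 kg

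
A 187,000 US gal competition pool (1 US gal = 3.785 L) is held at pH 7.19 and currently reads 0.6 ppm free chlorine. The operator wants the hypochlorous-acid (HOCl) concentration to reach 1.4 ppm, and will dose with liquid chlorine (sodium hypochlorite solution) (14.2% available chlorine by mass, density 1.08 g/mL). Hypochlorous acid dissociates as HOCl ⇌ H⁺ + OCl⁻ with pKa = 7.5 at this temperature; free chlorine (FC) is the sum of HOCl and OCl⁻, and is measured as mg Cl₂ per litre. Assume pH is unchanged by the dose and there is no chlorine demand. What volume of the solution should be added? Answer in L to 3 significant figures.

Volume: 187,000 US gal × 3.785 L/gal = 707,795 L.
[OCl⁻]/[HOCl] = 10^(pH − pKa) = 10^(7.19 − 7.5) = 0.4898; fraction as HOCl = 1/(1 + 0.4898) = 0.6712.
Free chlorine required for 1.4 ppm HOCl: 1.4 / 0.6712 = 2.086 ppm.
FC to add: 2.086 − 0.6 = 1.486 mg/L as Cl₂.
Cl₂ equivalent: 1.486 mg/L × 707,795 L = 1052 g.
Product at 14.2% available Cl: 1052 / 0.142 = 7405 g.
Volume: 7405 g ÷ 1.08 g/mL = 6857 mL.

6.86 L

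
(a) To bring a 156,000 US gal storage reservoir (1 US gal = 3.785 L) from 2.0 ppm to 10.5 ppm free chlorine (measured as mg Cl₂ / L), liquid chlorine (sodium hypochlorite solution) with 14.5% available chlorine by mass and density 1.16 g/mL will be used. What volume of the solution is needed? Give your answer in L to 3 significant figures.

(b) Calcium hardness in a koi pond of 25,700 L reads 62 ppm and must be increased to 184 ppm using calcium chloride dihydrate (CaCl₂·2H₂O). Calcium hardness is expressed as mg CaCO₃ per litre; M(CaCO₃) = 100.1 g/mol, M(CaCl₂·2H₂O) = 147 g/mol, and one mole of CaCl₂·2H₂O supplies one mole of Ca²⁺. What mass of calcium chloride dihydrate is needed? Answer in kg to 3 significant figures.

(a) 29.8 L; (b) 4.60 kg

(a) Volume: 156,000 US gal × 3.785 L/gal = 590,460 L.
(a) Chlorine deficit: 10.5 − 2.0 = 8.5 ppm = 8.5 mg/L as Cl₂.
(a) Cl₂ equivalent needed: 8.5 mg/L × 590,460 L = 5,019,000 mg = 5019 g.
(a) Product at 14.5% available chlorine: 5019 / 0.145 = 34,610 g.
(a) Volume at density 1.16 g/mL: 34,610 g ÷ 1.16 g/mL = 29,840 mL.

(b) Hardness to add: (184 − 62) = 122 mg/L as CaCO₃ × 25,700 L = 3135 g as CaCO₃.
(b) Moles of Ca²⁺ (1 mol Ca²⁺ ≡ 1 mol CaCO₃): 3135 / 100.1 g/mol = 31.32 mol.
(b) Mass of CaCl₂·2H₂O: 31.32 × 147 = 4604 g.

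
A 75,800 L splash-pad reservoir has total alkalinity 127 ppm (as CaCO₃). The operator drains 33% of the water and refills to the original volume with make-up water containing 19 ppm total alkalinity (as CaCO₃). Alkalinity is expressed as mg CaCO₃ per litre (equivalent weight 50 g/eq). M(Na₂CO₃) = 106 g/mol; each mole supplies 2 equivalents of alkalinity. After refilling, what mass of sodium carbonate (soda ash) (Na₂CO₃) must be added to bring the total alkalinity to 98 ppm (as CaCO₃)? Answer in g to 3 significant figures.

534 g

After draining 33% and refilling: 127 × 0.67 + 19 × 0.33 = 91.36 ppm.
Deficit to target: 98 − 91.36 = 6.64 mg/L.
As CaCO₃: 6.64 mg/L × 75,800 L = 503.3 g; ÷ 50 g/eq ÷ 2 = 5.033 mol Na₂CO₃.
Mass: 5.033 × 106 = 533.5 g.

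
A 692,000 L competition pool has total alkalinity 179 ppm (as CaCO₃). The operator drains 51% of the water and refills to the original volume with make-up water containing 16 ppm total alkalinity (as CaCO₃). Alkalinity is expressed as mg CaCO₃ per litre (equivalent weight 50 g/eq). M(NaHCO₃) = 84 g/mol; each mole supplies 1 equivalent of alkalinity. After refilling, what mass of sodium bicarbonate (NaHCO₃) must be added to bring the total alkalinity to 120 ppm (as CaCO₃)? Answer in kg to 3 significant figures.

After draining 51% and refilling: 179 × 0.49 + 16 × 0.51 = 95.87 ppm.
Deficit to target: 120 − 95.87 = 24.13 mg/L.
As CaCO₃: 24.13 mg/L × 692,000 L = 16,700 g; ÷ 50 g/eq ÷ 1 = 334 mol NaHCO₃.
Mass: 334 × 84 = 28,050 g.

28.1 kg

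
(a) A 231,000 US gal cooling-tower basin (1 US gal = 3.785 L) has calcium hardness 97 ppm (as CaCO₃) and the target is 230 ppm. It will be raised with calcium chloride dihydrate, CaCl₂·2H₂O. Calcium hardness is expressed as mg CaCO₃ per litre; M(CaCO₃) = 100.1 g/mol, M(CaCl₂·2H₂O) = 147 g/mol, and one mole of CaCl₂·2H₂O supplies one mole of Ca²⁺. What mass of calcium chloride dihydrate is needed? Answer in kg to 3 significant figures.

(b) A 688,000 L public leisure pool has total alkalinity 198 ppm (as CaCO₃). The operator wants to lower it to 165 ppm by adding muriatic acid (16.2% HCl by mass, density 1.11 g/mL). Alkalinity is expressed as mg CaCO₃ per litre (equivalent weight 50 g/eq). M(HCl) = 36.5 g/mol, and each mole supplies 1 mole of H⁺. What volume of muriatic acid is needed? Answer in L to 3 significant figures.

(a) 171 kg; (b) 92.2 L

(a) Volume: 231,000 US gal × 3.785 L/gal = 874,335 L.
(a) Hardness to add: (230 − 97) = 133 mg/L as CaCO₃ × 874,335 L = 116,300 g as CaCO₃.
(a) Moles of Ca²⁺ (1 mol Ca²⁺ ≡ 1 mol CaCO₃): 116,300 / 100.1 g/mol = 1162 mol.
(a) Mass of CaCl₂·2H₂O: 1162 × 147 = 170,800 g.

(b) Alkalinity to neutralize: (198 − 165) = 33 mg/L as CaCO₃ × 688,000 L = 22,700 g as CaCO₃.
(b) Equivalents of H⁺ required: 22,700 ÷ 50 g/eq = 454.1 eq = 454.1 mol HCl.
(b) Mass of HCl: 454.1 × 36.5 = 16,570 g.
(b) Mass of 16.2% solution: 16,570 / 0.162 = 102,300 g.
(b) Volume: 102,300 g ÷ 1.11 g/mL = 92,170 mL.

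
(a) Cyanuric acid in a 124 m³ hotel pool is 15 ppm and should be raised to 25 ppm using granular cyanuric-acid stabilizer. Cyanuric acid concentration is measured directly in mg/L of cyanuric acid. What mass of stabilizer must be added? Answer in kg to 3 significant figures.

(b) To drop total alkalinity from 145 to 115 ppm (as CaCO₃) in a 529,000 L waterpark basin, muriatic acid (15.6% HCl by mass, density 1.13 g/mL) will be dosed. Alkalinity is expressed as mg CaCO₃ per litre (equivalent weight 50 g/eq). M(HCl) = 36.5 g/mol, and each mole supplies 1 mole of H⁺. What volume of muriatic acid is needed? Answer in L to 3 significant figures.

(a) 1.24 kg; (b) 65.7 L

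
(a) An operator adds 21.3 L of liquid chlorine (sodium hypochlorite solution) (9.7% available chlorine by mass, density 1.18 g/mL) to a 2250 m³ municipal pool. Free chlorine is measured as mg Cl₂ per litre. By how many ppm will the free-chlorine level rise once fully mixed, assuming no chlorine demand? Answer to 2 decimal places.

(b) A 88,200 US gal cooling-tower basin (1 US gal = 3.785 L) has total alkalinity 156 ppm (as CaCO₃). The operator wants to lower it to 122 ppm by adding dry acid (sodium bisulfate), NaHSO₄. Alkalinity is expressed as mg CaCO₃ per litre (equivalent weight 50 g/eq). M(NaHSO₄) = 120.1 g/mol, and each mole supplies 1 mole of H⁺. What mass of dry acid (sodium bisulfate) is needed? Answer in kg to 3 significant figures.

(a) 1.08 ppm; (b) 27.3 kg

(a) Volume: 2250 m³ = 2,250,000 L.
(a) Mass of solution: 21.3 L × 1000 mL/L × 1.18 g/mL = 25,130 g.
(a) Available chlorine delivered: 25,130 g × 0.097 = 2438 g as Cl₂.
(a) Concentration rise: 2438 g / 2,250,000 L = 1.084 mg/L = 1.08 ppm.

(b) Volume: 88,200 US gal × 3.785 L/gal = 333,837 L.
(b) Alkalinity to neutralize: (156 − 122) = 34 mg/L as CaCO₃ × 333,837 L = 11,350 g as CaCO₃.
(b) Equivalents of H⁺ required: 11,350 ÷ 50 g/eq = 227 eq = 227 mol NaHSO₄.
(b) Mass of NaHSO₄: 227 × 120.1 = 27,260 g.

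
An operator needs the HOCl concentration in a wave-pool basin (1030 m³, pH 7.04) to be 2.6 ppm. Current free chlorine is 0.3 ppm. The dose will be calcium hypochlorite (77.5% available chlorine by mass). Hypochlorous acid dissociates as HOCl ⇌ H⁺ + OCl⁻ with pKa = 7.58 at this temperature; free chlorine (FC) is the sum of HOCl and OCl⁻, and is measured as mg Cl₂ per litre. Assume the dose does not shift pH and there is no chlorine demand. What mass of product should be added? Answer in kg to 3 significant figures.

Volume: 1030 m³ = 1,030,000 L.
[OCl⁻]/[HOCl] = 10^(pH − pKa) = 10^(7.04 − 7.58) = 0.2884; fraction as HOCl = 1/(1 + 0.2884) = 0.7762.
Free chlorine required for 2.6 ppm HOCl: 2.6 / 0.7762 = 3.35 ppm.
FC to add: 3.35 − 0.3 = 3.05 mg/L as Cl₂.
Cl₂ equivalent: 3.05 mg/L × 1,030,000 L = 3141 g.
Product at 77.5% available Cl: 3141 / 0.775 = 4053 g.

4.05 kg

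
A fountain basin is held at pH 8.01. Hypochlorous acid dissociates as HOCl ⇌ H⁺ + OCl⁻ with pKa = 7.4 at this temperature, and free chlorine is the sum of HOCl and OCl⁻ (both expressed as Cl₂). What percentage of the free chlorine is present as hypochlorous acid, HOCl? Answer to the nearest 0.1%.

[OCl⁻]/[HOCl] = 10^(pH − pKa) = 10^(8.01 − 7.4) = 10^0.61 = 4.074.
Fraction as HOCl = 1 / (1 + 4.074) = 0.1971.

19.7%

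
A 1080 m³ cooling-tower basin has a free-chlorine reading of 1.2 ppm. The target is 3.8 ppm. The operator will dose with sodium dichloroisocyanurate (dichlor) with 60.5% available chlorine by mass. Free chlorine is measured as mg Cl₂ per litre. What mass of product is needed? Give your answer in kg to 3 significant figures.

Volume: 1080 m³ = 1,080,000 L.
Chlorine deficit: 3.8 − 1.2 = 2.6 ppm = 2.6 mg/L as Cl₂.
Cl₂ equivalent needed: 2.6 mg/L × 1,080,000 L = 2,808,000 mg = 2808 g.
Product at 60.5% available chlorine: 2808 / 0.605 = 4641 g.

4.64 kg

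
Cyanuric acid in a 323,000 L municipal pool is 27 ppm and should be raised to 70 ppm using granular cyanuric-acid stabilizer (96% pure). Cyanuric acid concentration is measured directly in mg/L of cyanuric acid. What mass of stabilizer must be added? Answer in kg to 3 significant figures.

14.5 kg

CYA to add: (70 − 27) = 43 mg/L × 323,000 L = 13,890 g cyanuric acid.
At 96% purity: 13,890 / 0.96 = 14,470 g product.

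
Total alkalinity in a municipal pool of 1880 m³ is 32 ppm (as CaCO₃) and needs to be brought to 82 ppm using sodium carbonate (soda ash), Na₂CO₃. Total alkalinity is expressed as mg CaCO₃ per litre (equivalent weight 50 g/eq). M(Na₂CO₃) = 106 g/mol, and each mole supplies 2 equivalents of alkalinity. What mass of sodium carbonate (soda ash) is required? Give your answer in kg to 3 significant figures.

99.6 kg

Volume: 1880 m³ = 1,880,000 L.
Alkalinity to add: (82 − 32) = 50 mg/L as CaCO₃ × 1,880,000 L = 94,000 g as CaCO₃.
Equivalents: 94,000 g ÷ 50 g/eq = 1880 eq.
Each mole of Na₂CO₃ supplies 2 eq, so 1880 / 2 = 940 mol.
Mass: 940 mol × 106 g/mol = 99,640 g.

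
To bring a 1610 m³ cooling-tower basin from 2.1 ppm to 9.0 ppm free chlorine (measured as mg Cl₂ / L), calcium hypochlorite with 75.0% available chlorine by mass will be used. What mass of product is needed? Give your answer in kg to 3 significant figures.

14.8 kg

Volume: 1610 m³ = 1,610,000 L.
Chlorine deficit: 9.0 − 2.1 = 6.9 ppm = 6.9 mg/L as Cl₂.
Cl₂ equivalent needed: 6.9 mg/L × 1,610,000 L = 11,110,000 mg = 11,110 g.
Product at 75.0% available chlorine: 11,110 / 0.75 = 14,810 g.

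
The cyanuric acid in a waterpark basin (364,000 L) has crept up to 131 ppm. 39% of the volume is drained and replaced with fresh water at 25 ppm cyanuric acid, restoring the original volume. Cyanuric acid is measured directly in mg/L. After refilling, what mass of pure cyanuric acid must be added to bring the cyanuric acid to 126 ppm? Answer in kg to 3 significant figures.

After draining 39% and refilling: 131 × 0.61 + 25 × 0.39 = 89.66 ppm.
Deficit to target: 126 − 89.66 = 36.34 mg/L.
Mass: 36.34 mg/L × 364,000 L = 13,230 g cyanuric acid.

13.2 kg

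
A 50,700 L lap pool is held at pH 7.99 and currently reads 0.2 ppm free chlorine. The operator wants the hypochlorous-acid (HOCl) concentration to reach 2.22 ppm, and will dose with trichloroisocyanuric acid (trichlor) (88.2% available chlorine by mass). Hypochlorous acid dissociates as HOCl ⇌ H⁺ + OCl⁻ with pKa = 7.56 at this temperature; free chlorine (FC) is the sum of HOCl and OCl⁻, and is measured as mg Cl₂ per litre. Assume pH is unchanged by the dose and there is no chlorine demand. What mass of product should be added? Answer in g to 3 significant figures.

460 g

[OCl⁻]/[HOCl] = 10^(pH − pKa) = 10^(7.99 − 7.56) = 2.692; fraction as HOCl = 1/(1 + 2.692) = 0.2709.
Free chlorine required for 2.22 ppm HOCl: 2.22 / 0.2709 = 8.195 ppm.
FC to add: 8.195 − 0.2 = 7.995 mg/L as Cl₂.
Cl₂ equivalent: 7.995 mg/L × 50,700 L = 405.4 g.
Product at 88.2% available Cl: 405.4 / 0.882 = 459.6 g.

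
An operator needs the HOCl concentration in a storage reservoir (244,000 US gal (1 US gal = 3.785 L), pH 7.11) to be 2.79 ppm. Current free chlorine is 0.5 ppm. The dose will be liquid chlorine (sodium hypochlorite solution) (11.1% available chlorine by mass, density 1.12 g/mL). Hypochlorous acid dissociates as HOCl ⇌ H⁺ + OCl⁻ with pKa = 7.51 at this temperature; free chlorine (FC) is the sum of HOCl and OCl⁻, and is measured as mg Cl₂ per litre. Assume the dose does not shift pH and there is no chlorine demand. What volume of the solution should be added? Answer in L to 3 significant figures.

25.3 L

Volume: 244,000 US gal × 3.785 L/gal = 923,540 L.
[OCl⁻]/[HOCl] = 10^(pH − pKa) = 10^(7.11 − 7.51) = 0.3981; fraction as HOCl = 1/(1 + 0.3981) = 0.7153.
Free chlorine required for 2.79 ppm HOCl: 2.79 / 0.7153 = 3.901 ppm.
FC to add: 3.901 − 0.5 = 3.401 mg/L as Cl₂.
Cl₂ equivalent: 3.401 mg/L × 923,540 L = 3141 g.
Product at 11.1% available Cl: 3141 / 0.111 = 28,290 g.
Volume: 28,290 g ÷ 1.12 g/mL = 25,260 mL.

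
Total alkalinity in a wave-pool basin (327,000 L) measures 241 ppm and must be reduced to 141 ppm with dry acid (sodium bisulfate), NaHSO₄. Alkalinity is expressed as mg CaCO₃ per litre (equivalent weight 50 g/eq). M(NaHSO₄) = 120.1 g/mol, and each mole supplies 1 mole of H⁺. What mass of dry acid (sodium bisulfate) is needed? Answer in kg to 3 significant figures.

78.5 kg

Alkalinity to neutralize: (241 − 141) = 100 mg/L as CaCO₃ × 327,000 L = 32,700 g as CaCO₃.
Equivalents of H⁺ required: 32,700 ÷ 50 g/eq = 654 eq = 654 mol NaHSO₄.
Mass of NaHSO₄: 654 × 120.1 = 78,550 g.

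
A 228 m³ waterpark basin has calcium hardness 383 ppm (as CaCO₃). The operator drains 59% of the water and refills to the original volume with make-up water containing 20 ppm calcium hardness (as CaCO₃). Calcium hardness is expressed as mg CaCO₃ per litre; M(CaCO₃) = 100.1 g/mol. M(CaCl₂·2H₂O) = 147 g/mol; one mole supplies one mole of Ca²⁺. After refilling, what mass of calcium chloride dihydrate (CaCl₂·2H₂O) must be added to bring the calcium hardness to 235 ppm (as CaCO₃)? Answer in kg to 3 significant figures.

22.2 kg

Volume: 228 m³ = 228,000 L.
After draining 59% and refilling: 383 × 0.41 + 20 × 0.59 = 168.83 ppm.
Deficit to target: 235 − 168.83 = 66.17 mg/L.
As CaCO₃: 66.17 mg/L × 228,000 L = 15,090 g; ÷ 100.1 = 150.7 mol Ca²⁺.
Mass: 150.7 × 147 = 22,160 g.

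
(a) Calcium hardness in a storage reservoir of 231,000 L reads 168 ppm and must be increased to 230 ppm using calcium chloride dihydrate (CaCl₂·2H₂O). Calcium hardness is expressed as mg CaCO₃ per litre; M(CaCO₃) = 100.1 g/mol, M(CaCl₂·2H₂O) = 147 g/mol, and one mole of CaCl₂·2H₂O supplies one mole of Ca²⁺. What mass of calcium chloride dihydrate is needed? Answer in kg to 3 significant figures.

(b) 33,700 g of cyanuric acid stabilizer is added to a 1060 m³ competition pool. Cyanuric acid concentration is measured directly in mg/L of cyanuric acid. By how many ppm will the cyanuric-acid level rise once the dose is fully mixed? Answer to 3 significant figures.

(a) 21.0 kg; (b) 31.8 ppm

(a) Hardness to add: (230 − 168) = 62 mg/L as CaCO₃ × 231,000 L = 14,320 g as CaCO₃.
(a) Moles of Ca²⁺ (1 mol Ca²⁺ ≡ 1 mol CaCO₃): 14,320 / 100.1 g/mol = 143.1 mol.
(a) Mass of CaCl₂·2H₂O: 143.1 × 147 = 21,030 g.

(b) Volume: 1060 m³ = 1,060,000 L.
(b) Rise: 33,700 g / 1,060,000 L × 1000 = 31.79 mg/L.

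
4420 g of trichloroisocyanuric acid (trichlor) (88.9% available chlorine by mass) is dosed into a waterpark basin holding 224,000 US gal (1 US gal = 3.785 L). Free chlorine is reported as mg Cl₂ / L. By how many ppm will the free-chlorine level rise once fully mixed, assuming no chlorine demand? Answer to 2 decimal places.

Volume: 224,000 US gal × 3.785 L/gal = 847,840 L.
Available chlorine delivered: 4420 g × 0.889 = 3929 g as Cl₂.
Concentration rise: 3929 g / 847,840 L = 4.635 mg/L = 4.63 ppm.

4.63 ppm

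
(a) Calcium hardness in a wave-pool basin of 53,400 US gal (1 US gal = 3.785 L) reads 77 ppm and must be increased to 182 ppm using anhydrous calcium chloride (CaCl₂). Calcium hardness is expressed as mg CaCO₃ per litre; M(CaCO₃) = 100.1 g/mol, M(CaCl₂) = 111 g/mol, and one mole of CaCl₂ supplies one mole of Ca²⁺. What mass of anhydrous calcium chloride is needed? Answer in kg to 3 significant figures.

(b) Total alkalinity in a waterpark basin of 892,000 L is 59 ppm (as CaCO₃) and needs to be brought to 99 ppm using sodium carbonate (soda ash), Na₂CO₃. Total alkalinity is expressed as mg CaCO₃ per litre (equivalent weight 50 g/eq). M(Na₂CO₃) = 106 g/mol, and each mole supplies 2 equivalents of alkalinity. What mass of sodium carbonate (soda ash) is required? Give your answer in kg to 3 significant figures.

(a) 23.5 kg; (b) 37.8 kg

(a) Volume: 53,400 US gal × 3.785 L/gal = 202,119 L.
(a) Hardness to add: (182 − 77) = 105 mg/L as CaCO₃ × 202,119 L = 21,220 g as CaCO₃.
(a) Moles of Ca²⁺ (1 mol Ca²⁺ ≡ 1 mol CaCO₃): 21,220 / 100.1 g/mol = 212 mol.
(a) Mass of CaCl₂: 212 × 111 = 23,530 g.

(b) Alkalinity to add: (99 − 59) = 40 mg/L as CaCO₃ × 892,000 L = 35,680 g as CaCO₃.
(b) Equivalents: 35,680 g ÷ 50 g/eq = 713.6 eq.
(b) Each mole of Na₂CO₃ supplies 2 eq, so 713.6 / 2 = 356.8 mol.
(b) Mass: 356.8 mol × 106 g/mol = 37,820 g.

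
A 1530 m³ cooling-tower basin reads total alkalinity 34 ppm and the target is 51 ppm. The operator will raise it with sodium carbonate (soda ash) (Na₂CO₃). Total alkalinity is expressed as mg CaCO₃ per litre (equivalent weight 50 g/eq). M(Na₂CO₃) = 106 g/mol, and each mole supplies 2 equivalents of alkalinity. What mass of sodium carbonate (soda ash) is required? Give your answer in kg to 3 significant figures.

Volume: 1530 m³ = 1,530,000 L.
Alkalinity to add: (51 − 34) = 17 mg/L as CaCO₃ × 1,530,000 L = 26,010 g as CaCO₃.
Equivalents: 26,010 g ÷ 50 g/eq = 520.2 eq.
Each mole of Na₂CO₃ supplies 2 eq, so 520.2 / 2 = 260.1 mol.
Mass: 260.1 mol × 106 g/mol = 27,570 g.

27.6 kg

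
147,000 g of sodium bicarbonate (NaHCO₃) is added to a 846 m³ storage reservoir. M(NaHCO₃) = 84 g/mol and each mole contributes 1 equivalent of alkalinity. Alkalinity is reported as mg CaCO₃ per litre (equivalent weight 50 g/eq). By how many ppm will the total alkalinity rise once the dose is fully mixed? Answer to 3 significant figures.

103 ppm

Volume: 846 m³ = 846,000 L.
Moles of NaHCO₃: 147,000 g ÷ 84 g/mol = 1750 mol → 1750 eq of alkalinity.
As CaCO₃: 1750 eq × 50 g/eq = 87,500 g.
Rise: 87,500 g / 846,000 L × 1000 = 103.4 mg/L.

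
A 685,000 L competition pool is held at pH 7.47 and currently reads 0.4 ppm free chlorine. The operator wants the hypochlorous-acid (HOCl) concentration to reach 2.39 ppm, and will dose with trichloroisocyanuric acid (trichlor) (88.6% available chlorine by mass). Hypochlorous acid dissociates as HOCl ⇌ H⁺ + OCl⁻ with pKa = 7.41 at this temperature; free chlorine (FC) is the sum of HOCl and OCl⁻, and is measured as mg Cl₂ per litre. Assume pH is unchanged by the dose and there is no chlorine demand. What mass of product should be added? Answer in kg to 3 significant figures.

[OCl⁻]/[HOCl] = 10^(pH − pKa) = 10^(7.47 − 7.41) = 1.148; fraction as HOCl = 1/(1 + 1.148) = 0.4655.
Free chlorine required for 2.39 ppm HOCl: 2.39 / 0.4655 = 5.134 ppm.
FC to add: 5.134 − 0.4 = 4.734 mg/L as Cl₂.
Cl₂ equivalent: 4.734 mg/L × 685,000 L = 3243 g.
Product at 88.6% available Cl: 3243 / 0.886 = 3660 g.

3.66 kg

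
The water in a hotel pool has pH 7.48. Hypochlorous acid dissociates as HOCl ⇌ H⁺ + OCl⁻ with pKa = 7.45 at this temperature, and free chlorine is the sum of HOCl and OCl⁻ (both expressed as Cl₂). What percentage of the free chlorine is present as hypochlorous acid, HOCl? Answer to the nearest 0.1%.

[OCl⁻]/[HOCl] = 10^(pH − pKa) = 10^(7.48 − 7.45) = 10^0.03 = 1.072.
Fraction as HOCl = 1 / (1 + 1.072) = 0.4827.

48.3%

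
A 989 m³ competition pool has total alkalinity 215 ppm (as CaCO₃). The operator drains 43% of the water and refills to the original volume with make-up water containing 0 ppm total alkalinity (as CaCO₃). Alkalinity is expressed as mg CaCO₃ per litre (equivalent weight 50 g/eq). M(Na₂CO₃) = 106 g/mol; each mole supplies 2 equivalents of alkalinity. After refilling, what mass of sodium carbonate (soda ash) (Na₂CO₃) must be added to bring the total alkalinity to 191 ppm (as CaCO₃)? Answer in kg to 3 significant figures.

71.8 kg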